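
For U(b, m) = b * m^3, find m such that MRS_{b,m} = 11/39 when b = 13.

MU_b = m^3 and MU_m = 3·b·m^2.
MRS = MU_b/MU_m = (1/3)·m/b.
Substitute b = 13: MRS = m/39. Setting m/39 = 11/39 gives m = (11/39)·39 = 11.

m = 11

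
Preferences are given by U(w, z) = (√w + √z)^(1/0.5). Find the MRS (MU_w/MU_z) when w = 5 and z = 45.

For CES with ρ = 0.5, MRS = √(z/w).
At (5, 45): MRS = 3.
The indifference curve has slope −3 at this bundle.

MRS = 3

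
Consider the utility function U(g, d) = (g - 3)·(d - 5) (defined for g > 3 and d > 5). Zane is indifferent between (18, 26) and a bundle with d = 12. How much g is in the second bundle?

U(18, 26) = 315.
Set U(g, 12) = 315 and solve.
With d = 12: (12 − 5) = 7, so (g − 3) = 315/7 = 45.
So g = 3 + 45 = 48.
Check: U(48, 12) = 315.

g = 48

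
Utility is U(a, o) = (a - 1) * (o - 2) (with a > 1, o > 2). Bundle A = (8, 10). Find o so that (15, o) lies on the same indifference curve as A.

U(8, 10) = 56.
Set U(15, o) = 56 and solve.
With a = 15: (15 − 1) = 14, so (o − 2) = 56/14 = 4.
So o = 2 + 4 = 6.
Check: U(15, 6) = 56.

o = 6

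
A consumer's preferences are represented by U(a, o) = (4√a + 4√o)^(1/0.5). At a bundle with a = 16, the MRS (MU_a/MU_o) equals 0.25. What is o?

For CES with ρ = 0.5, MRS = √(o/a).
Setting √(o/16) = 0.25 gives o/16 = 1/16 and o = 1.

o = 1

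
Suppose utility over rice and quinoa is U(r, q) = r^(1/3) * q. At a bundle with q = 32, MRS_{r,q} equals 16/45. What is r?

MU_r = 1/3·r^(-2/3)·q and MU_q = r^(1/3).
MRS = MU_r/MU_q = (1/3)·q/r.
Substitute q = 32: MRS = (32/3)/r. Setting (32/3)/r = 16/45 gives r = (32/3)/(16/45) = 30.

r = 30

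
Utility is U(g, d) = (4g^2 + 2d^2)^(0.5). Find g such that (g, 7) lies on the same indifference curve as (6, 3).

g = 4

U depends on (g, d) only through S = 4g^2 + 2d^2, so equal utility means equal S. At (6, 3): S = 162.
With d = 7: 2·7^2 = 98, so 4g^2 = 162 − 98 = 64, i.e. g^2 = 16.
Hence g = √16 = 4.
Check: U(4, 7) = 12.7279.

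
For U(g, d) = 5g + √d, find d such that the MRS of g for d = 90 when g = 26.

MU_g = 5, MU_d = 1/(2√d).
MRS = 5 ÷ (1/(2√d)).
MRS depends only on d: 10·√d = 90 ⇒ √d = 90/10 = 9 ⇒ d = 81.

d = 81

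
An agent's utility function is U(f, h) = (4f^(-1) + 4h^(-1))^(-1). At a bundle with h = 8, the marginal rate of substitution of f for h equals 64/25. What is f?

f = 5

For CES with ρ = -1, MRS = (h/f)^2.
Setting (8/f)^2 = 64/25 gives 8/f = 1.6 and f = 5.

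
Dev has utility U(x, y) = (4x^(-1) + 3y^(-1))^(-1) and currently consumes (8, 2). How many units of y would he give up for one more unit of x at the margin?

For CES with ρ = -1, MRS = (4/3)·(y/x)^2.
At (8, 2): MRS = 1/12.
That is, one extra unit of x is worth 1/12 units of y at the margin.

MRS = 1/12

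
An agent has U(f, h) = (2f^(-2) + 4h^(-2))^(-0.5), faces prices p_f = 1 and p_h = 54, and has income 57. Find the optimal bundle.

f* = 3, h* = 1

For CES with ρ = -2, MRS = (2/4)·(h/f)^3.
Tangency: set MRS = p_f/p_h = 1/54.
So (h/f)^3 = 1/27; taking the cube root, h/f = 1/3, i.e. h = (1/3)·f.
Substitute into the budget 1·f + 54·h = 57: 19·f = 57, so f* = 3 and h* = (1/3)·3 = 1.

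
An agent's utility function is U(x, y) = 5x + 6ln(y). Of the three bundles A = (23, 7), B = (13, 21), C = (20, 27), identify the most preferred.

Bundle A

Evaluate utility at each bundle:
U(A) = 126.675.
U(B) = 83.267.
U(C) = 119.775.
Highest utility is A, so A ≻ C ≻ B.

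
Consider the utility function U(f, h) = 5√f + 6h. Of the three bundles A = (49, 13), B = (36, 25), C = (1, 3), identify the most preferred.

Evaluate utility at each bundle:
U(A) = 113.000.
U(B) = 180.000.
U(C) = 23.000.
Highest utility is B, so B ≻ A ≻ C.

Bundle B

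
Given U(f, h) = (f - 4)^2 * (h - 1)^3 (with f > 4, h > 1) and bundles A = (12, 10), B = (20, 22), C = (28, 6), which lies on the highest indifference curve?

Bundle B

Evaluate utility at each bundle:
U(A) = 46656.
U(B) = 2370816.
U(C) = 72000.
Highest utility is B, so B ≻ C ≻ A.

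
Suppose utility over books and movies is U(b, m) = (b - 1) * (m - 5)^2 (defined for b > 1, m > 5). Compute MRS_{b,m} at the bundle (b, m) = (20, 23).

MU_b = (m−5)^2, MU_m = 2·(b−1)·(m−5).
MRS = (1/2)·(m−5)/(b−1).
At (20, 23): MRS = 9/19.
That is, one extra unit of b is worth 9/19 units of m at the margin.

MRS = 9/19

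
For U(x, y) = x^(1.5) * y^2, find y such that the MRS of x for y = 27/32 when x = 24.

MU_x = 1.5·√x·y^2 and MU_y = 2·x^(1.5)·y.
MRS = MU_x/MU_y = (0.75)·y/x.
Substitute x = 24: MRS = y/32. Setting y/32 = 27/32 gives y = (27/32)·32 = 27.

y = 27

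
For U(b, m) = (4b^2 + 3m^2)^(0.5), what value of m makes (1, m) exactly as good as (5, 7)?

U depends on (b, m) only through S = 4b^2 + 3m^2, so equal utility means equal S. At (5, 7): S = 247.
With b = 1: 4·1^2 = 4, so 3m^2 = 247 − 4 = 243, i.e. m^2 = 81.
Hence m = √81 = 9.
Check: U(1, 9) = 15.7162.

m = 9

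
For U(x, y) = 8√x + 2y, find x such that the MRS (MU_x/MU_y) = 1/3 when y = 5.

x = 36

MU_x = 8/(2√x), MU_y = 2.
MRS = 8/(2√x) ÷ 2.
MRS depends only on x: 2/√x = 1/3 ⇒ √x = 2/(1/3) = 6 ⇒ x = 36.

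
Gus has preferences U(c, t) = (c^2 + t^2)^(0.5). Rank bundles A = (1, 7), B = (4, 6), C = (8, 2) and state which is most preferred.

Bundle C

Evaluate utility at each bundle:
U(A) = 7.071.
U(B) = 7.211.
U(C) = 8.246.
Highest utility is C, so C ≻ B ≻ A.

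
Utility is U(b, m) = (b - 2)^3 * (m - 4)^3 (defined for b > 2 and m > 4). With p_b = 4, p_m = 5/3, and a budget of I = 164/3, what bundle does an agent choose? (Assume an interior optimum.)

b* = 7, m* = 16

MU_b = 3·(b−2)^2·(m−4)^3, MU_m = 3·(b−2)^3·(m−4)^2.
MRS = (m−4)/(b−2).
Tangency: set MRS = p_b/p_m = 4/(5/3) = 2.4.
So (m − 4)/(b − 2) = 2.4, i.e. (m − 4) = 2.4·(b − 2).
Rewrite the budget in excess-of-subsistence terms: 4·(b − 2) + (5/3)·(m − 4) = 164/3 − 4·2 − (5/3)·4 = 40.
Substituting, 8·(b − 2) = 40, so b − 2 = 5 and b* = 7.
Then m − 4 = 2.4·5 = 12, so m* = 16.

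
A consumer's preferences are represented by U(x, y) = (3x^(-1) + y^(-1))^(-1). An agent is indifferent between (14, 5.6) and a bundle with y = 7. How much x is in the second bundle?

U depends on (x, y) only through S = 3x^(-1) + y^(-1), so equal utility means equal S. At (14, 5.6): S = 11/28.
With y = 7: 7^(-1) = 1/7, so 3x^(-1) = 11/28 − 1/7 = 0.25, i.e. x^(-1) = 1/12.
Hence x = 1/(1/12) = 12.
Check: U(12, 7) = 2.5455.

x = 12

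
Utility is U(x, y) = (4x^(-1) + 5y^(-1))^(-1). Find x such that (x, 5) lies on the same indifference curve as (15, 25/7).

x = 6

U depends on (x, y) only through S = 4x^(-1) + 5y^(-1), so equal utility means equal S. At (15, 25/7): S = 5/3.
With y = 5: 5·5^(-1) = 1, so 4x^(-1) = 5/3 − 1 = 2/3, i.e. x^(-1) = 1/6.
Hence x = 1/(1/6) = 6.
Check: U(6, 5) = 0.6.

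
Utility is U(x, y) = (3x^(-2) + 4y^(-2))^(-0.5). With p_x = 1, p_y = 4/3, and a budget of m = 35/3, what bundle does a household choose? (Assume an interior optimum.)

x* = 5, y* = 5

For CES with ρ = -2, MRS = (3/4)·(y/x)^3.
Tangency: set MRS = p_x/p_y = 1/(4/3) = 0.75.
So (y/x)^3 = 1; taking the cube root, y/x = 1, i.e. y = x.
Substitute into the budget 1·x + (4/3)·y = 35/3: (7/3)·x = 35/3, so x* = 5 and y* = 5.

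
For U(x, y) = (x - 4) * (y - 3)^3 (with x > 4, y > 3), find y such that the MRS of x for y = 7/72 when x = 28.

MU_x = (y−3)^3, MU_y = 3·(x−4)·(y−3)^2.
MRS = (1/3)·(y−3)/(x−4).
Substitute x = 28: MRS = (y − 3)/72. Setting this equal to 7/72 gives y − 3 = (7/72)·72 = 7, so y = 10.

y = 10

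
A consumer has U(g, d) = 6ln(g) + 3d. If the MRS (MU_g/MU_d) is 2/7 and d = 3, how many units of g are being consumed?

g = 7

MU_g = 6/g, MU_d = 3.
MRS = 6/g ÷ 3.
MRS depends only on g: 2/g = 2/7 ⇒ g = 2/(2/7) = 7.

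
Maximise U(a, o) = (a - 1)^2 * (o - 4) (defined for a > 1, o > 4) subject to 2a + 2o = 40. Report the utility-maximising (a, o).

a* = 11, o* = 9

MU_a = 2·(a−1)·(o−4), MU_o = (a−1)^2.
MRS = (2/1)·(o−4)/(a−1).
Tangency: set MRS = p_a/p_o = 2/2 = 1.
So (2/1)·(o − 4)/(a − 1) = 1, i.e. (o − 4) = 0.5·(a − 1).
Rewrite the budget in excess-of-subsistence terms: 2·(a − 1) + 2·(o − 4) = 40 − 2·1 − 2·4 = 30.
Substituting, 3·(a − 1) = 30, so a − 1 = 10 and a* = 11.
Then o − 4 = 0.5·10 = 5, so o* = 9.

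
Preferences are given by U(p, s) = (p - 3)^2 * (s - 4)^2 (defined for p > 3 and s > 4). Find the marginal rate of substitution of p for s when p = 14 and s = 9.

MRS = 5/11

MU_p = 2·(p−3)·(s−4)^2, MU_s = 2·(p−3)^2·(s−4).
MRS = (s−4)/(p−3).
At (14, 9): MRS = 5/11.
The indifference curve has slope −5/11 at this bundle.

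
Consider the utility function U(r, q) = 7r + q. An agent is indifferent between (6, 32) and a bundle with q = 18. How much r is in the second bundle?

U(6, 32) = 74.
Set U(r, 18) = 74 and solve.
7r + 18 = 74 ⇒ 7r = 56 ⇒ r = 8.
Check: U(8, 18) = 74.

r = 8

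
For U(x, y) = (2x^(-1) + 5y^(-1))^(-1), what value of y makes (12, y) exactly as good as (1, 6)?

y = 1.875

U depends on (x, y) only through S = 2x^(-1) + 5y^(-1), so equal utility means equal S. At (1, 6): S = 17/6.
With x = 12: 2·12^(-1) = 1/6, so 5y^(-1) = 17/6 − 1/6 = 8/3, i.e. y^(-1) = 8/15.
Hence y = 1/(8/15) = 1.875.
Check: U(12, 1.875) = 0.3529.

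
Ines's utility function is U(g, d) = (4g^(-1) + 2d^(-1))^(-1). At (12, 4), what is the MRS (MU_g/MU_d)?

MRS = 2/9

For CES with ρ = -1, MRS = (4/2)·(d/g)^2.
At (12, 4): MRS = 2/9.
The indifference curve has slope −2/9 at this bundle.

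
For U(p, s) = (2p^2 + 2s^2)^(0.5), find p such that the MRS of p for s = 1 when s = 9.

For CES with ρ = 2, MRS = (s/p)^(-1).
Setting (9/p)^(-1) = 1 gives 9/p = 1 and p = 9.

p = 9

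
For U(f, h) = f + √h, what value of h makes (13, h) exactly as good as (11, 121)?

U(11, 121) = 22.
Set U(13, h) = 22 and solve.
With f = 13: √h = 22 − 13 = 9, so √h = 9 and h = 81.
Check: U(13, 81) = 22.

h = 81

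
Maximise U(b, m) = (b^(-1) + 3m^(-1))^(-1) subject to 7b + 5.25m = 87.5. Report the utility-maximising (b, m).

b* = 5, m* = 10

For CES with ρ = -1, MRS = (1/3)·(m/b)^2.
Tangency: set MRS = p_b/p_m = 7/5.25 = 4/3.
So (m/b)^2 = 4; taking the square root, m/b = 2, i.e. m = 2·b.
Substitute into the budget 7·b + 5.25·m = 87.5: 17.5·b = 87.5, so b* = 5 and m* = 2·5 = 10.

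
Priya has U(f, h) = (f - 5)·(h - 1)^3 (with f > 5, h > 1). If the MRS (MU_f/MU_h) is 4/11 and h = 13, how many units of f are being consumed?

MU_f = (h−1)^3, MU_h = 3·(f−5)·(h−1)^2.
MRS = (1/3)·(h−1)/(f−5).
Substitute h = 13: MRS = 4/(f − 5). Setting this equal to 4/11 gives f − 5 = 4/(4/11) = 11, so f = 16.

f = 16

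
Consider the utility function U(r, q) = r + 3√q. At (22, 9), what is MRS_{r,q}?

MRS = 2

MU_r = 1, MU_q = 3/(2√q).
MRS = 1 ÷ (3/(2√q)).
At (22, 9): MRS = 2.
That is, one extra unit of r is worth 2 units of q at the margin.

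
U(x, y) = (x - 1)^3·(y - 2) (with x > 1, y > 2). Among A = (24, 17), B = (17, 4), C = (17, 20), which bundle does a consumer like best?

Evaluate utility at each bundle:
U(A) = 182505.
U(B) = 8192.
U(C) = 73728.
Highest utility is A, so A ≻ C ≻ B.

Bundle A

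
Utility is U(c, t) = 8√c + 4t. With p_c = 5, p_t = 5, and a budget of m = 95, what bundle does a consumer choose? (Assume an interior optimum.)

c* = 1, t* = 18

MU_c = 8/(2√c), MU_t = 4.
MRS = 8/(2√c) ÷ 4.
Tangency: set MRS = p_c/p_t = 5/5 = 1.
MRS depends only on c: 1/√c = 1 ⇒ √c = 1/1 = 1 ⇒ c* = 1.
From the budget, 5·t = 95 − 5·1 = 90, so t* = 18.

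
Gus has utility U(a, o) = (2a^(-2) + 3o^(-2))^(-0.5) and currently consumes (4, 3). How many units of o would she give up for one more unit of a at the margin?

MRS = 9/32

For CES with ρ = -2, MRS = (2/3)·(o/a)^3.
At (4, 3): MRS = 9/32.
The indifference curve has slope −9/32 at this bundle.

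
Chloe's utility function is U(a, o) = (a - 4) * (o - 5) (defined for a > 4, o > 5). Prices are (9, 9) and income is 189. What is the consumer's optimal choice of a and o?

a* = 10, o* = 11

MU_a = (o−5), MU_o = (a−4).
MRS = (o−5)/(a−4).
Tangency: set MRS = p_a/p_o = 9/9 = 1.
So (o − 5)/(a − 4) = 1, i.e. (o − 5) = (a − 4).
Rewrite the budget in excess-of-subsistence terms: 9·(a − 4) + 9·(o − 5) = 189 − 9·4 − 9·5 = 108.
Substituting, 18·(a − 4) = 108, so a − 4 = 6 and a* = 10.
Then o − 5 = 6, so o* = 11.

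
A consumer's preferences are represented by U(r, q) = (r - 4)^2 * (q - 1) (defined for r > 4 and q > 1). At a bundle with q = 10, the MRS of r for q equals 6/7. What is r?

r = 25

MU_r = 2·(r−4)·(q−1), MU_q = (r−4)^2.
MRS = (2/1)·(q−1)/(r−4).
Substitute q = 10: MRS = 18/(r − 4). Setting this equal to 6/7 gives r − 4 = 18/(6/7) = 21, so r = 25.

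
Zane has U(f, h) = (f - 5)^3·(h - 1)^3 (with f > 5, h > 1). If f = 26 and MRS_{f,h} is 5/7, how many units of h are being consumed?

h = 16

MU_f = 3·(f−5)^2·(h−1)^3, MU_h = 3·(f−5)^3·(h−1)^2.
MRS = (h−1)/(f−5).
Substitute f = 26: MRS = (h − 1)/21. Setting this equal to 5/7 gives h − 1 = (5/7)·21 = 15, so h = 16.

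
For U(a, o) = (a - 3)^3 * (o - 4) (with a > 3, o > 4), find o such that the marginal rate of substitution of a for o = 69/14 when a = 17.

o = 27

MU_a = 3·(a−3)^2·(o−4), MU_o = (a−3)^3.
MRS = (3/1)·(o−4)/(a−3).
Substitute a = 17: MRS = (o − 4)/(14/3). Setting this equal to 69/14 gives o − 4 = (69/14)·(14/3) = 23, so o = 27.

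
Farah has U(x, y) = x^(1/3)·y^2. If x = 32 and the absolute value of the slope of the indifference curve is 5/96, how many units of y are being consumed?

y = 10

MU_x = 1/3·x^(-2/3)·y^2 and MU_y = 2·x^(1/3)·y.
MRS = MU_x/MU_y = (1/6)·y/x.
Substitute x = 32: MRS = y/192. Setting y/192 = 5/96 gives y = (5/96)·192 = 10.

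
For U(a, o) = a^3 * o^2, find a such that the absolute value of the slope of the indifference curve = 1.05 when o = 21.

a = 30

MU_a = 3·a^2·o^2 and MU_o = 2·a^3·o.
MRS = MU_a/MU_o = (3/2)·o/a.
Substitute o = 21: MRS = 31.5/a. Setting 31.5/a = 1.05 gives a = 31.5/1.05 = 30.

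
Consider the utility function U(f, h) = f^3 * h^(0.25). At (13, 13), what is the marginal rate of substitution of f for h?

MU_f = 3·f^2·h^(0.25) and MU_h = 0.25·f^3·h^(-0.75).
MRS = MU_f/MU_h = (12)·h/f.
At (13, 13): MRS = 12.
That is, one extra unit of f is worth 12 units of h at the margin.

MRS = 12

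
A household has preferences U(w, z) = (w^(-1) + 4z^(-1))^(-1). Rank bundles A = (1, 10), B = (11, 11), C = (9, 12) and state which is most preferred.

Evaluate utility at each bundle:
U(A) = 0.714.
U(B) = 2.200.
U(C) = 2.250.
Highest utility is C, so C ≻ B ≻ A.

Bundle C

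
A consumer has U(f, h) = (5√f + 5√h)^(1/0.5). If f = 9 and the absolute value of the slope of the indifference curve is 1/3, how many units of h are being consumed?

h = 1

For CES with ρ = 0.5, MRS = √(h/f).
Setting √(h/9) = 1/3 gives h/9 = 1/9 and h = 1.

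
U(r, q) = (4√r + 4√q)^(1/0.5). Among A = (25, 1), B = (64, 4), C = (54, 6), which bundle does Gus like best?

Bundle B

Evaluate utility at each bundle:
U(A) = 576.000.
U(B) = 1600.000.
U(C) = 1536.000.
Highest utility is B, so B ≻ C ≻ A.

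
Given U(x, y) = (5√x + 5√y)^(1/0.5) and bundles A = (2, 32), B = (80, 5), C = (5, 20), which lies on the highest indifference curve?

Bundle B

Evaluate utility at each bundle:
U(A) = 1250.000.
U(B) = 3125.000.
U(C) = 1125.000.
Highest utility is B, so B ≻ A ≻ C.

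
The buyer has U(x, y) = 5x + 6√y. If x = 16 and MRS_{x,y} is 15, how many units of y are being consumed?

y = 81

MU_x = 5, MU_y = 6/(2√y).
MRS = 5 ÷ (6/(2√y)).
MRS depends only on y: (5/3)·√y = 15 ⇒ √y = 15/(5/3) = 9 ⇒ y = 81.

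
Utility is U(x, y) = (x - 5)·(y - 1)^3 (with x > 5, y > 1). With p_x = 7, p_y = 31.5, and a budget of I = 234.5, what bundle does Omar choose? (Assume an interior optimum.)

MU_x = (y−1)^3, MU_y = 3·(x−5)·(y−1)^2.
MRS = (1/3)·(y−1)/(x−5).
Tangency: set MRS = p_x/p_y = 7/31.5 = 2/9.
So (1/3)·(y − 1)/(x − 5) = 2/9, i.e. (y − 1) = (2/3)·(x − 5).
Rewrite the budget in excess-of-subsistence terms: 7·(x − 5) + 31.5·(y − 1) = 234.5 − 7·5 − 31.5·1 = 168.
Substituting, 28·(x − 5) = 168, so x − 5 = 6 and x* = 11.
Then y − 1 = (2/3)·6 = 4, so y* = 5.

x* = 11, y* = 5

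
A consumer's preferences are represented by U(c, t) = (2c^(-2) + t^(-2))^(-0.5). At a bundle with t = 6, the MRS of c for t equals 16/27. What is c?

For CES with ρ = -2, MRS = (2/1)·(t/c)^3.
Setting (2/1)·(6/c)^3 = 16/27 gives (6/c)^3 = 8/27, so 6/c = 2/3 and c = 9.

c = 9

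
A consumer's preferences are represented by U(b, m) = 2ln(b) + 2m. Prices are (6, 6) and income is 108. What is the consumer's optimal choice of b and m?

b* = 1, m* = 17

MU_b = 2/b, MU_m = 2.
MRS = 2/b ÷ 2.
Tangency: set MRS = p_b/p_m = 6/6 = 1.
MRS depends only on b: 1/b = 1 ⇒ b* = 1/1 = 1.
From the budget, 6·m = 108 − 6·1 = 102, so m* = 17.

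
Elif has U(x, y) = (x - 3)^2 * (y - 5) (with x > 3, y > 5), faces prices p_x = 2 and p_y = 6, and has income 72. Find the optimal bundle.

x* = 15, y* = 7

MU_x = 2·(x−3)·(y−5), MU_y = (x−3)^2.
MRS = (2/1)·(y−5)/(x−3).
Tangency: set MRS = p_x/p_y = 2/6 = 1/3.
So (2/1)·(y − 5)/(x − 3) = 1/3, i.e. (y − 5) = (1/6)·(x − 3).
Rewrite the budget in excess-of-subsistence terms: 2·(x − 3) + 6·(y − 5) = 72 − 2·3 − 6·5 = 36.
Substituting, 3·(x − 3) = 36, so x − 3 = 12 and x* = 15.
Then y − 5 = (1/6)·12 = 2, so y* = 7.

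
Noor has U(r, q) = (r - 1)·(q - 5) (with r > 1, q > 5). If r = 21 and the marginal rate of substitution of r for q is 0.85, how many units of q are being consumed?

q = 22

MU_r = (q−5), MU_q = (r−1).
MRS = (q−5)/(r−1).
Substitute r = 21: MRS = (q − 5)/20. Setting this equal to 0.85 gives q − 5 = 0.85·20 = 17, so q = 22.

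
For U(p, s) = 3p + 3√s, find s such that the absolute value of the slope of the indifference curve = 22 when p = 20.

s = 121

MU_p = 3, MU_s = 3/(2√s).
MRS = 3 ÷ (3/(2√s)).
MRS depends only on s: 2·√s = 22 ⇒ √s = 22/2 = 11 ⇒ s = 121.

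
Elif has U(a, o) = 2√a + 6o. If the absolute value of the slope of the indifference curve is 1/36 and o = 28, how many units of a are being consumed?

MU_a = 2/(2√a), MU_o = 6.
MRS = 2/(2√a) ÷ 6.
MRS depends only on a: (1/6)/√a = 1/36 ⇒ √a = (1/6)/(1/36) = 6 ⇒ a = 36.

a = 36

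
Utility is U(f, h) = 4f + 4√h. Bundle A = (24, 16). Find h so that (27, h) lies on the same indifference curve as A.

U(24, 16) = 112.
Set U(27, h) = 112 and solve.
With f = 27: 4√h = 112 − 4·27 = 4, so √h = 1 and h = 1.
Check: U(27, 1) = 112.

h = 1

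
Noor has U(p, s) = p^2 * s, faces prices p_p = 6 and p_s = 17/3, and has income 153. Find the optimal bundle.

p* = 17, s* = 9

MU_p = 2·p·s and MU_s = p^2.
MRS = MU_p/MU_s = (2/1)·s/p.
Tangency: set MRS = p_p/p_s = 6/(17/3) = 18/17.
So (2/1)·s/p = 18/17, i.e. s = (9/17)·p.
Substitute into the budget 6·p + (17/3)·s = 153: 9·p = 153, so p* = 17.
Then s* = (9/17)·17 = 9.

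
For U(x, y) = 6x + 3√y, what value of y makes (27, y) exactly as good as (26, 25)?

y = 9

U(26, 25) = 171.
Set U(27, y) = 171 and solve.
With x = 27: 3√y = 171 − 6·27 = 9, so √y = 3 and y = 9.
Check: U(27, 9) = 171.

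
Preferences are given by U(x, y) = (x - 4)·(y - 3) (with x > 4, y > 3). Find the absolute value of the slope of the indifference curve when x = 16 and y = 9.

MU_x = (y−3), MU_y = (x−4).
MRS = (y−3)/(x−4).
At (16, 9): MRS = 0.5.
The indifference curve has slope −0.5 at this bundle.

MRS = 0.5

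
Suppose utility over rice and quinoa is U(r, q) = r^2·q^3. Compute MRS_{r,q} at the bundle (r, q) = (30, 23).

MRS = 23/45

MU_r = 2·r·q^3 and MU_q = 3·r^2·q^2.
MRS = MU_r/MU_q = (2/3)·q/r.
At (30, 23): MRS = 23/45.
The indifference curve has slope −23/45 at this bundle.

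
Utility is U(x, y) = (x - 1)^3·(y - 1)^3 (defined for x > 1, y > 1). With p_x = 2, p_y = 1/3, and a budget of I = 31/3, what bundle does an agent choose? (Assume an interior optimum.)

MU_x = 3·(x−1)^2·(y−1)^3, MU_y = 3·(x−1)^3·(y−1)^2.
MRS = (y−1)/(x−1).
Tangency: set MRS = p_x/p_y = 2/(1/3) = 6.
So (y − 1)/(x − 1) = 6, i.e. (y − 1) = 6·(x − 1).
Rewrite the budget in excess-of-subsistence terms: 2·(x − 1) + (1/3)·(y − 1) = 31/3 − 2·1 − (1/3)·1 = 8.
Substituting, 4·(x − 1) = 8, so x − 1 = 2 and x* = 3.
Then y − 1 = 6·2 = 12, so y* = 13.

x* = 3, y* = 13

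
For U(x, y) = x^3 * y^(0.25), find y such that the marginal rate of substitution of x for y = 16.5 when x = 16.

y = 22

MU_x = 3·x^2·y^(0.25) and MU_y = 0.25·x^3·y^(-0.75).
MRS = MU_x/MU_y = (12)·y/x.
Substitute x = 16: MRS = y/(4/3). Setting y/(4/3) = 16.5 gives y = 16.5·(4/3) = 22.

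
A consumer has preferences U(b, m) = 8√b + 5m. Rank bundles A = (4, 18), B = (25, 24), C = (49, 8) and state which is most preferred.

Evaluate utility at each bundle:
U(A) = 106.000.
U(B) = 160.000.
U(C) = 96.000.
Highest utility is B, so B ≻ A ≻ C.

Bundle B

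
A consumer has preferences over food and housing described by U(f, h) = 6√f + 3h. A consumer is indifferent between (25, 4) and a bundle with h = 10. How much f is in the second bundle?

U(25, 4) = 42.
Set U(f, 10) = 42 and solve.
With h = 10: 6√f = 42 − 3·10 = 12, so √f = 2 and f = 4.
Check: U(4, 10) = 42.

f = 4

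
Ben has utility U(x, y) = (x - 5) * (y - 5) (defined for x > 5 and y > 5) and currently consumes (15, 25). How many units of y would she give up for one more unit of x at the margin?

MU_x = (y−5), MU_y = (x−5).
MRS = (y−5)/(x−5).
At (15, 25): MRS = 2.
So at (15, 25) the consumer would give up 2 units of y for one more unit of x.

MRS = 2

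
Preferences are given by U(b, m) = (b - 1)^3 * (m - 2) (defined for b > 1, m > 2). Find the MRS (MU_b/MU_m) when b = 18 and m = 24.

MRS = 66/17

MU_b = 3·(b−1)^2·(m−2), MU_m = (b−1)^3.
MRS = (3/1)·(m−2)/(b−1).
At (18, 24): MRS = 66/17.
The indifference curve has slope −66/17 at this bundle.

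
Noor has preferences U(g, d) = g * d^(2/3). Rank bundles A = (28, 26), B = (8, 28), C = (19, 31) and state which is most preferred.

Evaluate utility at each bundle:
U(A) = 245.739.
U(B) = 73.767.
U(C) = 187.497.
Highest utility is A, so A ≻ C ≻ B.

Bundle A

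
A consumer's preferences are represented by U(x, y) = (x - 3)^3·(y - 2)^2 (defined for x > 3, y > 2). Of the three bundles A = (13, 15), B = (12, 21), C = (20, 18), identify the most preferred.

Evaluate utility at each bundle:
U(A) = 169000.
U(B) = 263169.
U(C) = 1257728.
Highest utility is C, so C ≻ B ≻ A.

Bundle C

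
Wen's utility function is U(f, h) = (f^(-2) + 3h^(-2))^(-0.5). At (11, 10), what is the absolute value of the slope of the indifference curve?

MRS = 1000/3993

For CES with ρ = -2, MRS = (1/3)·(h/f)^3.
At (11, 10): MRS = 1000/3993.
The indifference curve has slope −1000/3993 at this bundle.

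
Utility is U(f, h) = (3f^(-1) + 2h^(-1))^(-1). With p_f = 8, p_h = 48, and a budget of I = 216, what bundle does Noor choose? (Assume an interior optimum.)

f* = 9, h* = 3

For CES with ρ = -1, MRS = (3/2)·(h/f)^2.
Tangency: set MRS = p_f/p_h = 8/48 = 1/6.
So (h/f)^2 = 1/9; taking the square root, h/f = 1/3, i.e. h = (1/3)·f.
Substitute into the budget 8·f + 48·h = 216: 24·f = 216, so f* = 9 and h* = (1/3)·9 = 3.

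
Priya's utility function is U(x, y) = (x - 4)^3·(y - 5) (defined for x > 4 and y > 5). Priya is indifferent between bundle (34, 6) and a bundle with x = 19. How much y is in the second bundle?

U(34, 6) = 27000.
Set U(19, y) = 27000 and solve.
With x = 19: (19 − 4)^3 = 3375, so (y − 5) = 27000/3375 = 8.
So y = 5 + 8 = 13.
Check: U(19, 13) = 27000.

y = 13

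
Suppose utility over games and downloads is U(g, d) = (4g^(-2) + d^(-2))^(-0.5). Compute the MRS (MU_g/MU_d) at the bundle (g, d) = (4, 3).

For CES with ρ = -2, MRS = (4/1)·(d/g)^3.
At (4, 3): MRS = 27/16.
That is, one extra unit of g is worth 27/16 units of d at the margin.

MRS = 27/16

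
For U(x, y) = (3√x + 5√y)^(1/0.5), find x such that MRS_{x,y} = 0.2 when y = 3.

For CES with ρ = 0.5, MRS = (3/5)·√(y/x).
Setting (3/5)·√(3/x) = 0.2 gives √(3/x) = 1/3, so 3/x = 1/9 and x = 27.

x = 27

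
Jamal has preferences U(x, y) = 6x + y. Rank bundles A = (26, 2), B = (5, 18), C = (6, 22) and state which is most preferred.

Bundle A

Evaluate utility at each bundle:
U(A) = 158.
U(B) = 48.
U(C) = 58.
Highest utility is A, so A ≻ C ≻ B.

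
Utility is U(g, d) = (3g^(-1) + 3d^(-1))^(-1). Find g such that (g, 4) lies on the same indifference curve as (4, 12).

U depends on (g, d) only through S = 3g^(-1) + 3d^(-1), so equal utility means equal S. At (4, 12): S = 1.
With d = 4: 3·4^(-1) = 0.75, so 3g^(-1) = 1 − 0.75 = 0.25, i.e. g^(-1) = 1/12.
Hence g = 1/(1/12) = 12.
Check: U(12, 4) = 1.

g = 12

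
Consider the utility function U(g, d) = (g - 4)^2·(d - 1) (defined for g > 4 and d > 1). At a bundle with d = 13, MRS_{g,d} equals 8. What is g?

g = 7

MU_g = 2·(g−4)·(d−1), MU_d = (g−4)^2.
MRS = (2/1)·(d−1)/(g−4).
Substitute d = 13: MRS = 24/(g − 4). Setting this equal to 8 gives g − 4 = 24/8 = 3, so g = 7.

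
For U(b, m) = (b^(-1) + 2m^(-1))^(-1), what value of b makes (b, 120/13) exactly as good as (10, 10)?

b = 12

U depends on (b, m) only through S = b^(-1) + 2m^(-1), so equal utility means equal S. At (10, 10): S = 0.3.
With m = 120/13: 2·(120/13)^(-1) = 13/60, so b^(-1) = 0.3 − 13/60 = 1/12.
Hence b = 1/(1/12) = 12.
Check: U(12, 120/13) = 3.3333.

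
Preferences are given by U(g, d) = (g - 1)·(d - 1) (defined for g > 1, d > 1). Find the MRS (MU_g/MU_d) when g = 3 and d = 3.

MRS = 1

MU_g = (d−1), MU_d = (g−1).
MRS = (d−1)/(g−1).
At (3, 3): MRS = 1.
So at (3, 3) the consumer would give up 1 units of d for one more unit of g.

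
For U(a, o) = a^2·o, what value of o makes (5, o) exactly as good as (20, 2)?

o = 32

U(20, 2) = 800.
Set U(5, o) = 800 and solve.
With a = 5: 5^2 = 25, so o = 800/25 = 32.
Check: U(5, 32) = 800.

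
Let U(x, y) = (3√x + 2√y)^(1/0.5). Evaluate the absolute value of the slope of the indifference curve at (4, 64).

MRS = 6

For CES with ρ = 0.5, MRS = (3/2)·√(y/x).
At (4, 64): MRS = 6.
That is, one extra unit of x is worth 6 units of y at the margin.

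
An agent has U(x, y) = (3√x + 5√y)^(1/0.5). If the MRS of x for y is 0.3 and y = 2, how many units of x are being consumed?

For CES with ρ = 0.5, MRS = (3/5)·√(y/x).
Setting (3/5)·√(2/x) = 0.3 gives √(2/x) = 0.5, so 2/x = 0.25 and x = 8.

x = 8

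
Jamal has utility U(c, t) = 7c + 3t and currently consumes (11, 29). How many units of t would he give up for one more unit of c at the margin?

MU_c = 7, MU_t = 3, so MRS = 7/3 at every bundle.
At (11, 29): MRS = 7/3.
That is, one extra unit of c is worth 7/3 units of t at the margin.

MRS = 7/3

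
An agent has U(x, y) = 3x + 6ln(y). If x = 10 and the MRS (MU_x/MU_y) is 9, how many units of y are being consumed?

y = 18

MU_x = 3, MU_y = 6/y.
MRS = 3 ÷ (6/y).
MRS depends only on y: 0.5·y = 9 ⇒ y = 9/0.5 = 18.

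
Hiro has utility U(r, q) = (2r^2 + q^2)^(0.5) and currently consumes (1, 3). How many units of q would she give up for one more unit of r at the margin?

MRS = 2/3

For CES with ρ = 2, MRS = (2/1)·(q/r)^(-1).
At (1, 3): MRS = 2/3.
That is, one extra unit of r is worth 2/3 units of q at the margin.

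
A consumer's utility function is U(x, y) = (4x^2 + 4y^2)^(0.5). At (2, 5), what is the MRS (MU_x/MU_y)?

For CES with ρ = 2, MRS = (y/x)^(-1).
At (2, 5): MRS = 0.4.
The indifference curve has slope −0.4 at this bundle.

MRS = 0.4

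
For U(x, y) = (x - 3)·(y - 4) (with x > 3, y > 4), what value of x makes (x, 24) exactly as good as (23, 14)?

U(23, 14) = 200.
Set U(x, 24) = 200 and solve.
With y = 24: (24 − 4) = 20, so (x − 3) = 200/20 = 10.
So x = 3 + 10 = 13.
Check: U(13, 24) = 200.

x = 13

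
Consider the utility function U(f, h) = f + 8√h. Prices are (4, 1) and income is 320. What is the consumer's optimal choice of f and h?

MU_f = 1, MU_h = 8/(2√h).
MRS = 1 ÷ (8/(2√h)).
Tangency: set MRS = p_f/p_h = 4/1 = 4.
MRS depends only on h: 0.25·√h = 4 ⇒ √h = 4/0.25 = 16 ⇒ h* = 256.
From the budget, 4·f = 320 − 1·256 = 64, so f* = 16.

f* = 16, h* = 256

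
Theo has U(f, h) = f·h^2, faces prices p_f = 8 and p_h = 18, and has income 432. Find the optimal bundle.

MU_f = h^2 and MU_h = 2·f·h.
MRS = MU_f/MU_h = (1/2)·h/f.
Tangency: set MRS = p_f/p_h = 8/18 = 4/9.
So (1/2)·h/f = 4/9, i.e. h = (8/9)·f.
Substitute into the budget 8·f + 18·h = 432: 24·f = 432, so f* = 18.
Then h* = (8/9)·18 = 16.

f* = 18, h* = 16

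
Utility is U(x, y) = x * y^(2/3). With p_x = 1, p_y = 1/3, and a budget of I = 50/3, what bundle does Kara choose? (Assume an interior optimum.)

x* = 10, y* = 20

MU_x = y^(2/3) and MU_y = 2/3·x·y^(-1/3).
MRS = MU_x/MU_y = (1.5)·y/x.
Tangency: set MRS = p_x/p_y = 1/(1/3) = 3.
So (1.5)·y/x = 3, i.e. y = 2·x.
Substitute into the budget 1·x + (1/3)·y = 50/3: (5/3)·x = 50/3, so x* = 10.
Then y* = 2·10 = 20.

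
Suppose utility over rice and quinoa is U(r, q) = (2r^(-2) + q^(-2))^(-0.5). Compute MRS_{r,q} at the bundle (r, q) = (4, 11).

For CES with ρ = -2, MRS = (2/1)·(q/r)^3.
At (4, 11): MRS = 1331/32.
That is, one extra unit of r is worth 1331/32 units of q at the margin.

MRS = 1331/32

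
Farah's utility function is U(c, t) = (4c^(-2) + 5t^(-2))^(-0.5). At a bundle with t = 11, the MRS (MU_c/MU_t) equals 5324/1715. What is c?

For CES with ρ = -2, MRS = (4/5)·(t/c)^3.
Setting (4/5)·(11/c)^3 = 5324/1715 gives (11/c)^3 = 1331/343, so 11/c = 11/7 and c = 7.

c = 7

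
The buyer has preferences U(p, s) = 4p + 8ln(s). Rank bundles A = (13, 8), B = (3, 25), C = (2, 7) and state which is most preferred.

Bundle A

Evaluate utility at each bundle:
U(A) = 68.636.
U(B) = 37.751.
U(C) = 23.567.
Highest utility is A, so A ≻ B ≻ C.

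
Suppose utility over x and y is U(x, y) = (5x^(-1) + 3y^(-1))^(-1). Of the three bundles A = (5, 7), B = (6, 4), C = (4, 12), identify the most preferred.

Bundle A

Evaluate utility at each bundle:
U(A) = 0.700.
U(B) = 0.632.
U(C) = 0.667.
Highest utility is A, so A ≻ C ≻ B.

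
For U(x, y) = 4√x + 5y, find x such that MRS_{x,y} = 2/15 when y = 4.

x = 9

MU_x = 4/(2√x), MU_y = 5.
MRS = 4/(2√x) ÷ 5.
MRS depends only on x: 0.4/√x = 2/15 ⇒ √x = 0.4/(2/15) = 3 ⇒ x = 9.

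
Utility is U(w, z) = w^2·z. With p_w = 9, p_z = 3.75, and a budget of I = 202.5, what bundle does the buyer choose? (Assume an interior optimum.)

w* = 15, z* = 18

MU_w = 2·w·z and MU_z = w^2.
MRS = MU_w/MU_z = (2/1)·z/w.
Tangency: set MRS = p_w/p_z = 9/3.75 = 2.4.
So (2/1)·z/w = 2.4, i.e. z = 1.2·w.
Substitute into the budget 9·w + 3.75·z = 202.5: 13.5·w = 202.5, so w* = 15.
Then z* = 1.2·15 = 18.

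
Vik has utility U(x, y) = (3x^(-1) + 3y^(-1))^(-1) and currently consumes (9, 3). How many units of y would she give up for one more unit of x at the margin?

For CES with ρ = -1, MRS = (y/x)^2.
At (9, 3): MRS = 1/9.
That is, one extra unit of x is worth 1/9 units of y at the margin.

MRS = 1/9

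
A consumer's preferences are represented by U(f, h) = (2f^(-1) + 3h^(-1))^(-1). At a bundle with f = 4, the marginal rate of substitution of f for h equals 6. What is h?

For CES with ρ = -1, MRS = (2/3)·(h/f)^2.
Setting (2/3)·(h/4)^2 = 6 gives (h/4)^2 = 9, so h/4 = 3 and h = 12.

h = 12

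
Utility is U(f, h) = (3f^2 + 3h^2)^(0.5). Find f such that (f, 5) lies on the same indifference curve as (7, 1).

U depends on (f, h) only through S = 3f^2 + 3h^2, so equal utility means equal S. At (7, 1): S = 150.
With h = 5: 3·5^2 = 75, so 3f^2 = 150 − 75 = 75, i.e. f^2 = 25.
Hence f = √25 = 5.
Check: U(5, 5) = 12.2474.

f = 5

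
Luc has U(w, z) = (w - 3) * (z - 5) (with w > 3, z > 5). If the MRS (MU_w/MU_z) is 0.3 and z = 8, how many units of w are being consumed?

MU_w = (z−5), MU_z = (w−3).
MRS = (z−5)/(w−3).
Substitute z = 8: MRS = 3/(w − 3). Setting this equal to 0.3 gives w − 3 = 3/0.3 = 10, so w = 13.

w = 13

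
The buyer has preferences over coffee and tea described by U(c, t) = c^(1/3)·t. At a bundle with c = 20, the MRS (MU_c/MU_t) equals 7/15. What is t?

MU_c = 1/3·c^(-2/3)·t and MU_t = c^(1/3).
MRS = MU_c/MU_t = (1/3)·t/c.
Substitute c = 20: MRS = t/60. Setting t/60 = 7/15 gives t = (7/15)·60 = 28.

t = 28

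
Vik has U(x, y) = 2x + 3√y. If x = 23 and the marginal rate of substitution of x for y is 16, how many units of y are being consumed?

y = 144

MU_x = 2, MU_y = 3/(2√y).
MRS = 2 ÷ (3/(2√y)).
MRS depends only on y: (4/3)·√y = 16 ⇒ √y = 16/(4/3) = 12 ⇒ y = 144.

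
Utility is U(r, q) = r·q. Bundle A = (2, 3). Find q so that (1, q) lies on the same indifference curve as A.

q = 6

U(2, 3) = 6.
Set U(1, q) = 6 and solve.
With r = 1: q = 6/1 = 6.
Check: U(1, 6) = 6.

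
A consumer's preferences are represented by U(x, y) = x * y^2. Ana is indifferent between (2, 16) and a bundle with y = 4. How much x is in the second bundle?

x = 32

U(2, 16) = 512.
Set U(x, 4) = 512 and solve.
With y = 4: 4^2 = 16, so x = 512/16 = 32.
Check: U(32, 4) = 512.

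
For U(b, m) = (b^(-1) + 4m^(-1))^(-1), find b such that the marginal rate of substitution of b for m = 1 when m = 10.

b = 5

For CES with ρ = -1, MRS = (1/4)·(m/b)^2.
Setting (1/4)·(10/b)^2 = 1 gives (10/b)^2 = 4, so 10/b = 2 and b = 5.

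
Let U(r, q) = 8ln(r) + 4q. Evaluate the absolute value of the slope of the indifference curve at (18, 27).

MRS = 1/9

MU_r = 8/r, MU_q = 4.
MRS = 8/r ÷ 4.
At (18, 27): MRS = 1/9.
The indifference curve has slope −1/9 at this bundle.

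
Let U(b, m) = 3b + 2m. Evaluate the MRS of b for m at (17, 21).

MU_b = 3, MU_m = 2, so MRS = 3/2 = 1.5 at every bundle.
At (17, 21): MRS = 1.5.
That is, one extra unit of b is worth 1.5 units of m at the margin.

MRS = 1.5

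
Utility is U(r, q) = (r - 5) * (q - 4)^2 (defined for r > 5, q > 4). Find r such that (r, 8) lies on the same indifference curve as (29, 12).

r = 101

U(29, 12) = 1536.
Set U(r, 8) = 1536 and solve.
With q = 8: (8 − 4)^2 = 16, so (r − 5) = 1536/16 = 96.
So r = 5 + 96 = 101.
Check: U(101, 8) = 1536.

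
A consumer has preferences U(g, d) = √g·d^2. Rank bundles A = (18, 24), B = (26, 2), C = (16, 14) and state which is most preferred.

Evaluate utility at each bundle:
U(A) = 2443.761.
U(B) = 20.396.
U(C) = 784.000.
Highest utility is A, so A ≻ C ≻ B.

Bundle A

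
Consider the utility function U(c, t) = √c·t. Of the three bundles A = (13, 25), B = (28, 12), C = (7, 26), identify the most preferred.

Evaluate utility at each bundle:
U(A) = 90.139.
U(B) = 63.498.
U(C) = 68.790.
Highest utility is A, so A ≻ C ≻ B.

Bundle A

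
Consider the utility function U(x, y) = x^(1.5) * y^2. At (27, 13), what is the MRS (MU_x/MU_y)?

MU_x = 1.5·√x·y^2 and MU_y = 2·x^(1.5)·y.
MRS = MU_x/MU_y = (0.75)·y/x.
At (27, 13): MRS = 13/36.
So at (27, 13) the consumer would give up 13/36 units of y for one more unit of x.

MRS = 13/36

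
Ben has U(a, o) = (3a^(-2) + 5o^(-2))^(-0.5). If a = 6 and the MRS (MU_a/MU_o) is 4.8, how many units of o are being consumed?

o = 12

For CES with ρ = -2, MRS = (3/5)·(o/a)^3.
Setting (3/5)·(o/6)^3 = 4.8 gives (o/6)^3 = 8, so o/6 = 2 and o = 12.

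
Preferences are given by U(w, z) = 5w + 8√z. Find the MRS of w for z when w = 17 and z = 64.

MRS = 10

MU_w = 5, MU_z = 8/(2√z).
MRS = 5 ÷ (8/(2√z)).
At (17, 64): MRS = 10.
The indifference curve has slope −10 at this bundle.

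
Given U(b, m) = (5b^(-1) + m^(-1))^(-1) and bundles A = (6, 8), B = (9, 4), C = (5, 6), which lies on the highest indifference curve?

Evaluate utility at each bundle:
U(A) = 1.043.
U(B) = 1.241.
U(C) = 0.857.
Highest utility is B, so B ≻ A ≻ C.

Bundle B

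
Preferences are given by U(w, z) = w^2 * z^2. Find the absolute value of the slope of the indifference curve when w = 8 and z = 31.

MRS = 3.875

MU_w = 2·w·z^2 and MU_z = 2·w^2·z.
MRS = MU_w/MU_z = z/w.
At (8, 31): MRS = 3.875.
So at (8, 31) the consumer would give up 3.875 units of z for one more unit of w.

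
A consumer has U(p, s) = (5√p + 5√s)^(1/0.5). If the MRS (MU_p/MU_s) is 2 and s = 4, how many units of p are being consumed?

p = 1

For CES with ρ = 0.5, MRS = √(s/p).
Setting √(4/p) = 2 gives 4/p = 4 and p = 1.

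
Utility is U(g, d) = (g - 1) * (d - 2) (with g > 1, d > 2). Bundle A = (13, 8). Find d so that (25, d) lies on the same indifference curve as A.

d = 5

U(13, 8) = 72.
Set U(25, d) = 72 and solve.
With g = 25: (25 − 1) = 24, so (d − 2) = 72/24 = 3.
So d = 2 + 3 = 5.
Check: U(25, 5) = 72.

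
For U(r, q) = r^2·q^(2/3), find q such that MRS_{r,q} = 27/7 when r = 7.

MU_r = 2·r·q^(2/3) and MU_q = 2/3·r^2·q^(-1/3).
MRS = MU_r/MU_q = (3)·q/r.
Substitute r = 7: MRS = q/(7/3). Setting q/(7/3) = 27/7 gives q = (27/7)·(7/3) = 9.

q = 9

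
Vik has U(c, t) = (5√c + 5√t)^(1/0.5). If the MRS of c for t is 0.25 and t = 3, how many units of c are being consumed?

c = 48

For CES with ρ = 0.5, MRS = √(t/c).
Setting √(3/c) = 0.25 gives 3/c = 1/16 and c = 48.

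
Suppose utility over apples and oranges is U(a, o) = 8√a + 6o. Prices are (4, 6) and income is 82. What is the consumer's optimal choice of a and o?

a* = 1, o* = 13

MU_a = 8/(2√a), MU_o = 6.
MRS = 8/(2√a) ÷ 6.
Tangency: set MRS = p_a/p_o = 4/6 = 2/3.
MRS depends only on a: (2/3)/√a = 2/3 ⇒ √a = (2/3)/(2/3) = 1 ⇒ a* = 1.
From the budget, 6·o = 82 − 4·1 = 78, so o* = 13.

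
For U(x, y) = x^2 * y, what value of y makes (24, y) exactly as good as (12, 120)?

U(12, 120) = 17280.
Set U(24, y) = 17280 and solve.
With x = 24: 24^2 = 576, so y = 17280/576 = 30.
Check: U(24, 30) = 17280.

y = 30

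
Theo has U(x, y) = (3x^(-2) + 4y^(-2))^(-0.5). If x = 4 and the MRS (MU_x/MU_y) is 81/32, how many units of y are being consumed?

For CES with ρ = -2, MRS = (3/4)·(y/x)^3.
Setting (3/4)·(y/4)^3 = 81/32 gives (y/4)^3 = 3.375, so y/4 = 1.5 and y = 6.

y = 6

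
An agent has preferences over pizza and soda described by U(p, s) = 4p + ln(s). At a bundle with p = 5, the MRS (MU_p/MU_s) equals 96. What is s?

s = 24

MU_p = 4, MU_s = 1/s.
MRS = 4 ÷ (1/s).
MRS depends only on s: 4·s = 96 ⇒ s = 96/4 = 24.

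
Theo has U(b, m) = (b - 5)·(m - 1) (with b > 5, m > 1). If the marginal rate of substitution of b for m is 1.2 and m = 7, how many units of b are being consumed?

b = 10

MU_b = (m−1), MU_m = (b−5).
MRS = (m−1)/(b−5).
Substitute m = 7: MRS = 6/(b − 5). Setting this equal to 1.2 gives b − 5 = 6/1.2 = 5, so b = 10.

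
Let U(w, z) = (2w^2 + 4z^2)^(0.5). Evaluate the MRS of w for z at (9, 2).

MRS = 2.25

For CES with ρ = 2, MRS = (2/4)·(z/w)^(-1).
At (9, 2): MRS = 2.25.
That is, one extra unit of w is worth 2.25 units of z at the margin.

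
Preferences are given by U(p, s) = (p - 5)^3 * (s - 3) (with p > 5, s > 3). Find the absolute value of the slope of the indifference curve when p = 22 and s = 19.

MRS = 48/17

MU_p = 3·(p−5)^2·(s−3), MU_s = (p−5)^3.
MRS = (3/1)·(s−3)/(p−5).
At (22, 19): MRS = 48/17.
That is, one extra unit of p is worth 48/17 units of s at the margin.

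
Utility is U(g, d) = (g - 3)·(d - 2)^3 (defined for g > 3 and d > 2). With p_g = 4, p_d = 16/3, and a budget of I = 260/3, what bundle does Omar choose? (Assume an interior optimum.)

MU_g = (d−2)^3, MU_d = 3·(g−3)·(d−2)^2.
MRS = (1/3)·(d−2)/(g−3).
Tangency: set MRS = p_g/p_d = 4/(16/3) = 0.75.
So (1/3)·(d − 2)/(g − 3) = 0.75, i.e. (d − 2) = 2.25·(g − 3).
Rewrite the budget in excess-of-subsistence terms: 4·(g − 3) + (16/3)·(d − 2) = 260/3 − 4·3 − (16/3)·2 = 64.
Substituting, 16·(g − 3) = 64, so g − 3 = 4 and g* = 7.
Then d − 2 = 2.25·4 = 9, so d* = 11.

g* = 7, d* = 11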